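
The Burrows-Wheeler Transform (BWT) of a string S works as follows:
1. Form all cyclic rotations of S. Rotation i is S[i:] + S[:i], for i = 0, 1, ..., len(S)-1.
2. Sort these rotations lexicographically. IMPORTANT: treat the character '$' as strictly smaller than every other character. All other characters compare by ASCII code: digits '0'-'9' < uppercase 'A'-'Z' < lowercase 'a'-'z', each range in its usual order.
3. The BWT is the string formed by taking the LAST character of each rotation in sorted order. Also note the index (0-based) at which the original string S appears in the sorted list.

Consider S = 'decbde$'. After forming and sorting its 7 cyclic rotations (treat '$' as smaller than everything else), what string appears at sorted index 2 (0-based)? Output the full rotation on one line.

All 7 rotations (rotation i = S[i:]+S[:i]):
  rot[0] = decbde$
  rot[1] = ecbde$d
  rot[2] = cbde$de
  rot[3] = bde$dec
  rot[4] = de$decb
  rot[5] = e$decbd
  rot[6] = $decbde
Sorted (with $ < everything):
  sorted[0] = $decbde
  sorted[1] = bde$dec
  sorted[2] = cbde$de
  sorted[3] = de$decb
  sorted[4] = decbde$
  sorted[5] = e$decbd
  sorted[6] = ecbde$d
sorted[2] = cbde$de

Answer: cbde$de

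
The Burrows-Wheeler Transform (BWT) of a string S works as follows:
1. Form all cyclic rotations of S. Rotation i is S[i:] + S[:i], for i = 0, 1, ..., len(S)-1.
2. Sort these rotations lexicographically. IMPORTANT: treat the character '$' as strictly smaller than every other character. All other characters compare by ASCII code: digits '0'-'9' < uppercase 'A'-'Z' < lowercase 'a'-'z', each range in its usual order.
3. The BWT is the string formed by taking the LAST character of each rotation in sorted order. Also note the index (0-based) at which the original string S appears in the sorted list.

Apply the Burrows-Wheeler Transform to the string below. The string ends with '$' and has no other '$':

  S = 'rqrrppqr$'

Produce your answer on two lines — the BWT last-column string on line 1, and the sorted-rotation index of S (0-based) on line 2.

Answer: rrpprqr$q
7

Derivation:
All 9 rotations (rotation i = S[i:]+S[:i]):
  rot[0] = rqrrppqr$
  rot[1] = qrrppqr$r
  rot[2] = rrppqr$rq
  rot[3] = rppqr$rqr
  rot[4] = ppqr$rqrr
  rot[5] = pqr$rqrrp
  rot[6] = qr$rqrrpp
  rot[7] = r$rqrrppq
  rot[8] = $rqrrppqr
Sorted (with $ < everything):
  sorted[0] = $rqrrppqr  (last char: 'r')
  sorted[1] = ppqr$rqrr  (last char: 'r')
  sorted[2] = pqr$rqrrp  (last char: 'p')
  sorted[3] = qr$rqrrpp  (last char: 'p')
  sorted[4] = qrrppqr$r  (last char: 'r')
  sorted[5] = r$rqrrppq  (last char: 'q')
  sorted[6] = rppqr$rqr  (last char: 'r')
  sorted[7] = rqrrppqr$  (last char: '$')
  sorted[8] = rrppqr$rq  (last char: 'q')
Last column: rrpprqr$q
Original string S is at sorted index 7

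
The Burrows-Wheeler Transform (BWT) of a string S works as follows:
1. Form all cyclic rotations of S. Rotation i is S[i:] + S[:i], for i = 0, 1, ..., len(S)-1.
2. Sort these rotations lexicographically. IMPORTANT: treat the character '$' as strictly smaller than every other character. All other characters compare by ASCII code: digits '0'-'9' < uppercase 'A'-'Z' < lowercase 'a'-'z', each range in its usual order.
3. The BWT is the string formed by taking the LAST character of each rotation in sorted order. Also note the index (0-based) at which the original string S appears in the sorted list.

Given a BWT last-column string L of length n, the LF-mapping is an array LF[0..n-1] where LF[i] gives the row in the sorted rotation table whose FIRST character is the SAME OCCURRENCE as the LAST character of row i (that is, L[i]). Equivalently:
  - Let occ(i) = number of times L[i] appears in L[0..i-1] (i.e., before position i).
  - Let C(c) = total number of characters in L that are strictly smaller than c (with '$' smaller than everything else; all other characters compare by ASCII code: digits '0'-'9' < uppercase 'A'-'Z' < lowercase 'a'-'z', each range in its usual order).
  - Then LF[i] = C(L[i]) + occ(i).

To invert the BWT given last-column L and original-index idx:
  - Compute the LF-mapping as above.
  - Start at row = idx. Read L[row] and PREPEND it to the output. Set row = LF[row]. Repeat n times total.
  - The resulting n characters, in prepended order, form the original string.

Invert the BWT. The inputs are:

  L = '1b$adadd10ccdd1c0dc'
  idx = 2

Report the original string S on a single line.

LF mapping: 3 8 0 6 13 7 14 15 4 1 9 10 16 17 5 11 2 18 12
Walk LF starting at row 2, prepending L[row]:
  step 1: row=2, L[2]='$', prepend. Next row=LF[2]=0
  step 2: row=0, L[0]='1', prepend. Next row=LF[0]=3
  step 3: row=3, L[3]='a', prepend. Next row=LF[3]=6
  step 4: row=6, L[6]='d', prepend. Next row=LF[6]=14
  step 5: row=14, L[14]='1', prepend. Next row=LF[14]=5
  step 6: row=5, L[5]='a', prepend. Next row=LF[5]=7
  step 7: row=7, L[7]='d', prepend. Next row=LF[7]=15
  step 8: row=15, L[15]='c', prepend. Next row=LF[15]=11
  step 9: row=11, L[11]='c', prepend. Next row=LF[11]=10
  step 10: row=10, L[10]='c', prepend. Next row=LF[10]=9
  step 11: row=9, L[9]='0', prepend. Next row=LF[9]=1
  step 12: row=1, L[1]='b', prepend. Next row=LF[1]=8
  step 13: row=8, L[8]='1', prepend. Next row=LF[8]=4
  step 14: row=4, L[4]='d', prepend. Next row=LF[4]=13
  step 15: row=13, L[13]='d', prepend. Next row=LF[13]=17
  step 16: row=17, L[17]='d', prepend. Next row=LF[17]=18
  step 17: row=18, L[18]='c', prepend. Next row=LF[18]=12
  step 18: row=12, L[12]='d', prepend. Next row=LF[12]=16
  step 19: row=16, L[16]='0', prepend. Next row=LF[16]=2
Reversed output: 0dcddd1b0cccda1da1$

Answer: 0dcddd1b0cccda1da1$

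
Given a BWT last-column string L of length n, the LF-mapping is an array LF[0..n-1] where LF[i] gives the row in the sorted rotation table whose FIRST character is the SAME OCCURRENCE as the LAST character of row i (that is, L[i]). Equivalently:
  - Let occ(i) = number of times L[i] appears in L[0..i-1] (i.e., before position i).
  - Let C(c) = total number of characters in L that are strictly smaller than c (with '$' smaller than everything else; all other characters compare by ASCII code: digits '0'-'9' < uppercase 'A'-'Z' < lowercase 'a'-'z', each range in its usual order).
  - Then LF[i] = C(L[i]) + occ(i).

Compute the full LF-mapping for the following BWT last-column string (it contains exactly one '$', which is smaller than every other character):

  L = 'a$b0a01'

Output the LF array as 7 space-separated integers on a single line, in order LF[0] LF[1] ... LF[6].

Char counts: '$':1, '0':2, '1':1, 'a':2, 'b':1
C (first-col start): C('$')=0, C('0')=1, C('1')=3, C('a')=4, C('b')=6
L[0]='a': occ=0, LF[0]=C('a')+0=4+0=4
L[1]='$': occ=0, LF[1]=C('$')+0=0+0=0
L[2]='b': occ=0, LF[2]=C('b')+0=6+0=6
L[3]='0': occ=0, LF[3]=C('0')+0=1+0=1
L[4]='a': occ=1, LF[4]=C('a')+1=4+1=5
L[5]='0': occ=1, LF[5]=C('0')+1=1+1=2
L[6]='1': occ=0, LF[6]=C('1')+0=3+0=3

Answer: 4 0 6 1 5 2 3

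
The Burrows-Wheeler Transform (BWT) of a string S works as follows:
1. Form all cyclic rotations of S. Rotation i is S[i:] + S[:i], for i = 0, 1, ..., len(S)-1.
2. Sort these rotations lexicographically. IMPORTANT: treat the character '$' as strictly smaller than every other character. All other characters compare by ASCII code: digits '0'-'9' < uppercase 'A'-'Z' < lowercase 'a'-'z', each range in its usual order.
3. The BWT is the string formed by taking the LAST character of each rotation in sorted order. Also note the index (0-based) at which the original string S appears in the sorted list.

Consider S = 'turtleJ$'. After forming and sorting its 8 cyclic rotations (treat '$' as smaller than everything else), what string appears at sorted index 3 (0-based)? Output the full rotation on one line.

All 8 rotations (rotation i = S[i:]+S[:i]):
  rot[0] = turtleJ$
  rot[1] = urtleJ$t
  rot[2] = rtleJ$tu
  rot[3] = tleJ$tur
  rot[4] = leJ$turt
  rot[5] = eJ$turtl
  rot[6] = J$turtle
  rot[7] = $turtleJ
Sorted (with $ < everything):
  sorted[0] = $turtleJ
  sorted[1] = J$turtle
  sorted[2] = eJ$turtl
  sorted[3] = leJ$turt
  sorted[4] = rtleJ$tu
  sorted[5] = tleJ$tur
  sorted[6] = turtleJ$
  sorted[7] = urtleJ$t
sorted[3] = leJ$turt

Answer: leJ$turt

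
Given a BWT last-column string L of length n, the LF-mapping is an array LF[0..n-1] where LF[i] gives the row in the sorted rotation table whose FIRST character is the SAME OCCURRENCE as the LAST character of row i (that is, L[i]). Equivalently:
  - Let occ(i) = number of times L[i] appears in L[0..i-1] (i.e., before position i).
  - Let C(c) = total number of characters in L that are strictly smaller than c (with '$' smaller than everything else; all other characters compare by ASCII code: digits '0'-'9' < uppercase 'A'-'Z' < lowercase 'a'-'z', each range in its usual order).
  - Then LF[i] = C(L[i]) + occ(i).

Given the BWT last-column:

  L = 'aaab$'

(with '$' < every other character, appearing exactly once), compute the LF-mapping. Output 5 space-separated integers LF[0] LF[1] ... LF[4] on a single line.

Answer: 1 2 3 4 0

Derivation:
Char counts: '$':1, 'a':3, 'b':1
C (first-col start): C('$')=0, C('a')=1, C('b')=4
L[0]='a': occ=0, LF[0]=C('a')+0=1+0=1
L[1]='a': occ=1, LF[1]=C('a')+1=1+1=2
L[2]='a': occ=2, LF[2]=C('a')+2=1+2=3
L[3]='b': occ=0, LF[3]=C('b')+0=4+0=4
L[4]='$': occ=0, LF[4]=C('$')+0=0+0=0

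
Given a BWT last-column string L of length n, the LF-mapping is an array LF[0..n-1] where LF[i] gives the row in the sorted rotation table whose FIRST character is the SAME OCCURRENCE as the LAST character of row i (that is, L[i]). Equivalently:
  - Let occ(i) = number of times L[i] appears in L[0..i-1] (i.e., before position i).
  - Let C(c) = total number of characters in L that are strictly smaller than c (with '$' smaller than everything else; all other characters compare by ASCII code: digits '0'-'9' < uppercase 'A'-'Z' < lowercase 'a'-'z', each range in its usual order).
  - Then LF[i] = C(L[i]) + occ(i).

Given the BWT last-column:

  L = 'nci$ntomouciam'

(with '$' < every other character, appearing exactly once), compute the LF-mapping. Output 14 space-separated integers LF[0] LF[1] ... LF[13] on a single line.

Char counts: '$':1, 'a':1, 'c':2, 'i':2, 'm':2, 'n':2, 'o':2, 't':1, 'u':1
C (first-col start): C('$')=0, C('a')=1, C('c')=2, C('i')=4, C('m')=6, C('n')=8, C('o')=10, C('t')=12, C('u')=13
L[0]='n': occ=0, LF[0]=C('n')+0=8+0=8
L[1]='c': occ=0, LF[1]=C('c')+0=2+0=2
L[2]='i': occ=0, LF[2]=C('i')+0=4+0=4
L[3]='$': occ=0, LF[3]=C('$')+0=0+0=0
L[4]='n': occ=1, LF[4]=C('n')+1=8+1=9
L[5]='t': occ=0, LF[5]=C('t')+0=12+0=12
L[6]='o': occ=0, LF[6]=C('o')+0=10+0=10
L[7]='m': occ=0, LF[7]=C('m')+0=6+0=6
L[8]='o': occ=1, LF[8]=C('o')+1=10+1=11
L[9]='u': occ=0, LF[9]=C('u')+0=13+0=13
L[10]='c': occ=1, LF[10]=C('c')+1=2+1=3
L[11]='i': occ=1, LF[11]=C('i')+1=4+1=5
L[12]='a': occ=0, LF[12]=C('a')+0=1+0=1
L[13]='m': occ=1, LF[13]=C('m')+1=6+1=7

Answer: 8 2 4 0 9 12 10 6 11 13 3 5 1 7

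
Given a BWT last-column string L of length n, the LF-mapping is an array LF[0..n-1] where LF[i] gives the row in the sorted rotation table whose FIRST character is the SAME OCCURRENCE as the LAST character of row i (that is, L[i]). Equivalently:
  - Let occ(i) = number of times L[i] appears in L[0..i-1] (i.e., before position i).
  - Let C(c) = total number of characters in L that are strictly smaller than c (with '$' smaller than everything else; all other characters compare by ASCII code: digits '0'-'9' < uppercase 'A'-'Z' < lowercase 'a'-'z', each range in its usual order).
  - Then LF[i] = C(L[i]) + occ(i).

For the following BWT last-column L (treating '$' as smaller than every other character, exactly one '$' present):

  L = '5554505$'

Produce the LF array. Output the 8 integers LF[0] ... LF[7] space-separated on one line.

Char counts: '$':1, '0':1, '4':1, '5':5
C (first-col start): C('$')=0, C('0')=1, C('4')=2, C('5')=3
L[0]='5': occ=0, LF[0]=C('5')+0=3+0=3
L[1]='5': occ=1, LF[1]=C('5')+1=3+1=4
L[2]='5': occ=2, LF[2]=C('5')+2=3+2=5
L[3]='4': occ=0, LF[3]=C('4')+0=2+0=2
L[4]='5': occ=3, LF[4]=C('5')+3=3+3=6
L[5]='0': occ=0, LF[5]=C('0')+0=1+0=1
L[6]='5': occ=4, LF[6]=C('5')+4=3+4=7
L[7]='$': occ=0, LF[7]=C('$')+0=0+0=0

Answer: 3 4 5 2 6 1 7 0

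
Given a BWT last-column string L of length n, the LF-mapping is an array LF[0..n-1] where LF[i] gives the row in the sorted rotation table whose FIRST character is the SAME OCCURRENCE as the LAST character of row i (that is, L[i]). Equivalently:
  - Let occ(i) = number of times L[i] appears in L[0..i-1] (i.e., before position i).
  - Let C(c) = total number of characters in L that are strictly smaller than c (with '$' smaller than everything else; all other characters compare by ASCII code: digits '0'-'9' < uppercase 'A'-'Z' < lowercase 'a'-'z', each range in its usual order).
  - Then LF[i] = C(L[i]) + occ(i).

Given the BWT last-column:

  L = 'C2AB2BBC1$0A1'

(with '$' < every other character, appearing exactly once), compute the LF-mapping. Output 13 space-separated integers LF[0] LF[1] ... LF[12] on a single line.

Char counts: '$':1, '0':1, '1':2, '2':2, 'A':2, 'B':3, 'C':2
C (first-col start): C('$')=0, C('0')=1, C('1')=2, C('2')=4, C('A')=6, C('B')=8, C('C')=11
L[0]='C': occ=0, LF[0]=C('C')+0=11+0=11
L[1]='2': occ=0, LF[1]=C('2')+0=4+0=4
L[2]='A': occ=0, LF[2]=C('A')+0=6+0=6
L[3]='B': occ=0, LF[3]=C('B')+0=8+0=8
L[4]='2': occ=1, LF[4]=C('2')+1=4+1=5
L[5]='B': occ=1, LF[5]=C('B')+1=8+1=9
L[6]='B': occ=2, LF[6]=C('B')+2=8+2=10
L[7]='C': occ=1, LF[7]=C('C')+1=11+1=12
L[8]='1': occ=0, LF[8]=C('1')+0=2+0=2
L[9]='$': occ=0, LF[9]=C('$')+0=0+0=0
L[10]='0': occ=0, LF[10]=C('0')+0=1+0=1
L[11]='A': occ=1, LF[11]=C('A')+1=6+1=7
L[12]='1': occ=1, LF[12]=C('1')+1=2+1=3

Answer: 11 4 6 8 5 9 10 12 2 0 1 7 3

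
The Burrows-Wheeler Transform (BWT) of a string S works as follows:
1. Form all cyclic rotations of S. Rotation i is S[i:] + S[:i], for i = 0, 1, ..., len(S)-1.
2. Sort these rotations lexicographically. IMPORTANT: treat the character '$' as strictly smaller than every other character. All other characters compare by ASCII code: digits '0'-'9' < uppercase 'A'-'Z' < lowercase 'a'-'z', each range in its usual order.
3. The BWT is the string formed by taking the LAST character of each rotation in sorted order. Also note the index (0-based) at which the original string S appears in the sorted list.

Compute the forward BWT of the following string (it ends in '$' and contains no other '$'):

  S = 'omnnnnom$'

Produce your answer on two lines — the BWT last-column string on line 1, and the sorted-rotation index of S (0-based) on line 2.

All 9 rotations (rotation i = S[i:]+S[:i]):
  rot[0] = omnnnnom$
  rot[1] = mnnnnom$o
  rot[2] = nnnnom$om
  rot[3] = nnnom$omn
  rot[4] = nnom$omnn
  rot[5] = nom$omnnn
  rot[6] = om$omnnnn
  rot[7] = m$omnnnno
  rot[8] = $omnnnnom
Sorted (with $ < everything):
  sorted[0] = $omnnnnom  (last char: 'm')
  sorted[1] = m$omnnnno  (last char: 'o')
  sorted[2] = mnnnnom$o  (last char: 'o')
  sorted[3] = nnnnom$om  (last char: 'm')
  sorted[4] = nnnom$omn  (last char: 'n')
  sorted[5] = nnom$omnn  (last char: 'n')
  sorted[6] = nom$omnnn  (last char: 'n')
  sorted[7] = om$omnnnn  (last char: 'n')
  sorted[8] = omnnnnom$  (last char: '$')
Last column: moomnnnn$
Original string S is at sorted index 8

Answer: moomnnnn$
8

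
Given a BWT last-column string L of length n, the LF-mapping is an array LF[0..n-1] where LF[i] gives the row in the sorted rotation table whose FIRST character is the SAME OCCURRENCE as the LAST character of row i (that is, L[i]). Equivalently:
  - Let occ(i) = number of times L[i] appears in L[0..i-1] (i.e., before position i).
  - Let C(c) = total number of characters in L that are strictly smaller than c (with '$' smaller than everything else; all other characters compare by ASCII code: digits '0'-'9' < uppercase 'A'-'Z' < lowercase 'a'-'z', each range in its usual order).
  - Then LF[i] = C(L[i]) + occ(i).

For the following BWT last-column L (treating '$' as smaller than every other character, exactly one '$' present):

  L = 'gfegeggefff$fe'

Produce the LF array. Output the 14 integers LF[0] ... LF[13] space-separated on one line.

Char counts: '$':1, 'e':4, 'f':5, 'g':4
C (first-col start): C('$')=0, C('e')=1, C('f')=5, C('g')=10
L[0]='g': occ=0, LF[0]=C('g')+0=10+0=10
L[1]='f': occ=0, LF[1]=C('f')+0=5+0=5
L[2]='e': occ=0, LF[2]=C('e')+0=1+0=1
L[3]='g': occ=1, LF[3]=C('g')+1=10+1=11
L[4]='e': occ=1, LF[4]=C('e')+1=1+1=2
L[5]='g': occ=2, LF[5]=C('g')+2=10+2=12
L[6]='g': occ=3, LF[6]=C('g')+3=10+3=13
L[7]='e': occ=2, LF[7]=C('e')+2=1+2=3
L[8]='f': occ=1, LF[8]=C('f')+1=5+1=6
L[9]='f': occ=2, LF[9]=C('f')+2=5+2=7
L[10]='f': occ=3, LF[10]=C('f')+3=5+3=8
L[11]='$': occ=0, LF[11]=C('$')+0=0+0=0
L[12]='f': occ=4, LF[12]=C('f')+4=5+4=9
L[13]='e': occ=3, LF[13]=C('e')+3=1+3=4

Answer: 10 5 1 11 2 12 13 3 6 7 8 0 9 4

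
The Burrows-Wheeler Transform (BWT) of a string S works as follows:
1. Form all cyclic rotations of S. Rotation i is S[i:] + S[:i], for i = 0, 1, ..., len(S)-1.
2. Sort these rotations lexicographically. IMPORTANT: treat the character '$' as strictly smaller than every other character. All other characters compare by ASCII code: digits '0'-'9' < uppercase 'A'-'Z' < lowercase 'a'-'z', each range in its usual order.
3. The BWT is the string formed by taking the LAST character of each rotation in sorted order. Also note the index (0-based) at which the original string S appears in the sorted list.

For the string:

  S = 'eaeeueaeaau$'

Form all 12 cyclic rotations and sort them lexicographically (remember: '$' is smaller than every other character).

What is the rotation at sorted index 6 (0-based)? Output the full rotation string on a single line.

All 12 rotations (rotation i = S[i:]+S[:i]):
  rot[0] = eaeeueaeaau$
  rot[1] = aeeueaeaau$e
  rot[2] = eeueaeaau$ea
  rot[3] = eueaeaau$eae
  rot[4] = ueaeaau$eaee
  rot[5] = eaeaau$eaeeu
  rot[6] = aeaau$eaeeue
  rot[7] = eaau$eaeeuea
  rot[8] = aau$eaeeueae
  rot[9] = au$eaeeueaea
  rot[10] = u$eaeeueaeaa
  rot[11] = $eaeeueaeaau
Sorted (with $ < everything):
  sorted[0] = $eaeeueaeaau
  sorted[1] = aau$eaeeueae
  sorted[2] = aeaau$eaeeue
  sorted[3] = aeeueaeaau$e
  sorted[4] = au$eaeeueaea
  sorted[5] = eaau$eaeeuea
  sorted[6] = eaeaau$eaeeu
  sorted[7] = eaeeueaeaau$
  sorted[8] = eeueaeaau$ea
  sorted[9] = eueaeaau$eae
  sorted[10] = u$eaeeueaeaa
  sorted[11] = ueaeaau$eaee
sorted[6] = eaeaau$eaeeu

Answer: eaeaau$eaeeu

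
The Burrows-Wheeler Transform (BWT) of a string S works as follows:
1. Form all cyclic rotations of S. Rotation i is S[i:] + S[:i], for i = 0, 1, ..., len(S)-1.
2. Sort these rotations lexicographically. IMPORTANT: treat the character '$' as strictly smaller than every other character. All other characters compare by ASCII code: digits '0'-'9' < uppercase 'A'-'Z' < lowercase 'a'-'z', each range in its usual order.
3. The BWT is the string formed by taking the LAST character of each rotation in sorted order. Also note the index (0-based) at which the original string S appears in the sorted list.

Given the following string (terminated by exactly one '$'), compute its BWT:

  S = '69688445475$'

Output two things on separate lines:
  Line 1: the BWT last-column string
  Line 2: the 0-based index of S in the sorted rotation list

Answer: 5845749$4866
7

Derivation:
All 12 rotations (rotation i = S[i:]+S[:i]):
  rot[0] = 69688445475$
  rot[1] = 9688445475$6
  rot[2] = 688445475$69
  rot[3] = 88445475$696
  rot[4] = 8445475$6968
  rot[5] = 445475$69688
  rot[6] = 45475$696884
  rot[7] = 5475$6968844
  rot[8] = 475$69688445
  rot[9] = 75$696884454
  rot[10] = 5$6968844547
  rot[11] = $69688445475
Sorted (with $ < everything):
  sorted[0] = $69688445475  (last char: '5')
  sorted[1] = 445475$69688  (last char: '8')
  sorted[2] = 45475$696884  (last char: '4')
  sorted[3] = 475$69688445  (last char: '5')
  sorted[4] = 5$6968844547  (last char: '7')
  sorted[5] = 5475$6968844  (last char: '4')
  sorted[6] = 688445475$69  (last char: '9')
  sorted[7] = 69688445475$  (last char: '$')
  sorted[8] = 75$696884454  (last char: '4')
  sorted[9] = 8445475$6968  (last char: '8')
  sorted[10] = 88445475$696  (last char: '6')
  sorted[11] = 9688445475$6  (last char: '6')
Last column: 5845749$4866
Original string S is at sorted index 7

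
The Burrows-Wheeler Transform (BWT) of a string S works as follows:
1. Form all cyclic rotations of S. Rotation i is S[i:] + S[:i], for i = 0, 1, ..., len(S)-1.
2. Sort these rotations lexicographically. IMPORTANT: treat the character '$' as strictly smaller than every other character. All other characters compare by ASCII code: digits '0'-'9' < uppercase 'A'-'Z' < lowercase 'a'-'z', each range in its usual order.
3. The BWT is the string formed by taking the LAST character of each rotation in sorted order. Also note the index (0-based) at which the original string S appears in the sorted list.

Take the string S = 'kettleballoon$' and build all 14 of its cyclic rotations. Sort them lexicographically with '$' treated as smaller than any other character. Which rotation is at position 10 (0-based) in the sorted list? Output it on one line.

All 14 rotations (rotation i = S[i:]+S[:i]):
  rot[0] = kettleballoon$
  rot[1] = ettleballoon$k
  rot[2] = ttleballoon$ke
  rot[3] = tleballoon$ket
  rot[4] = leballoon$kett
  rot[5] = eballoon$kettl
  rot[6] = balloon$kettle
  rot[7] = alloon$kettleb
  rot[8] = lloon$kettleba
  rot[9] = loon$kettlebal
  rot[10] = oon$kettleball
  rot[11] = on$kettleballo
  rot[12] = n$kettleballoo
  rot[13] = $kettleballoon
Sorted (with $ < everything):
  sorted[0] = $kettleballoon
  sorted[1] = alloon$kettleb
  sorted[2] = balloon$kettle
  sorted[3] = eballoon$kettl
  sorted[4] = ettleballoon$k
  sorted[5] = kettleballoon$
  sorted[6] = leballoon$kett
  sorted[7] = lloon$kettleba
  sorted[8] = loon$kettlebal
  sorted[9] = n$kettleballoo
  sorted[10] = on$kettleballo
  sorted[11] = oon$kettleball
  sorted[12] = tleballoon$ket
  sorted[13] = ttleballoon$ke
sorted[10] = on$kettleballo

Answer: on$kettleballo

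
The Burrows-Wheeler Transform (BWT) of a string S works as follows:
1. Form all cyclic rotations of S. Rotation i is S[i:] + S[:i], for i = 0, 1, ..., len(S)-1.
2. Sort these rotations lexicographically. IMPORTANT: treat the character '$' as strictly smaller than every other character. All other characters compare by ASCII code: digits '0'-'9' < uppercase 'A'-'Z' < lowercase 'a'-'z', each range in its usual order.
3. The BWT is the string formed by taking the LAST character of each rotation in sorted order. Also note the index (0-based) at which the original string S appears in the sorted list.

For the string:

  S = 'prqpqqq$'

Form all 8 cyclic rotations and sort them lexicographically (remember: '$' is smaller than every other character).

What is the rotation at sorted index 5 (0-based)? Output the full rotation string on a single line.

All 8 rotations (rotation i = S[i:]+S[:i]):
  rot[0] = prqpqqq$
  rot[1] = rqpqqq$p
  rot[2] = qpqqq$pr
  rot[3] = pqqq$prq
  rot[4] = qqq$prqp
  rot[5] = qq$prqpq
  rot[6] = q$prqpqq
  rot[7] = $prqpqqq
Sorted (with $ < everything):
  sorted[0] = $prqpqqq
  sorted[1] = pqqq$prq
  sorted[2] = prqpqqq$
  sorted[3] = q$prqpqq
  sorted[4] = qpqqq$pr
  sorted[5] = qq$prqpq
  sorted[6] = qqq$prqp
  sorted[7] = rqpqqq$p
sorted[5] = qq$prqpq

Answer: qq$prqpq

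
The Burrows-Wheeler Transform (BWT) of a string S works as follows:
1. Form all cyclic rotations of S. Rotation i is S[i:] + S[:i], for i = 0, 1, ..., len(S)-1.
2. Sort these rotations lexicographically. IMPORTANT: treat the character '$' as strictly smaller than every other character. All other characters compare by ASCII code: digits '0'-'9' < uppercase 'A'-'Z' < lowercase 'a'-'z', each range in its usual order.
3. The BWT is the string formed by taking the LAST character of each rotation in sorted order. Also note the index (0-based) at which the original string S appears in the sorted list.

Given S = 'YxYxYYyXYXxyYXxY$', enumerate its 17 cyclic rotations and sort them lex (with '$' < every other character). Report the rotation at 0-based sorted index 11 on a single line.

Answer: xY$YxYxYYyXYXxyYX

Derivation:
All 17 rotations (rotation i = S[i:]+S[:i]):
  rot[0] = YxYxYYyXYXxyYXxY$
  rot[1] = xYxYYyXYXxyYXxY$Y
  rot[2] = YxYYyXYXxyYXxY$Yx
  rot[3] = xYYyXYXxyYXxY$YxY
  rot[4] = YYyXYXxyYXxY$YxYx
  rot[5] = YyXYXxyYXxY$YxYxY
  rot[6] = yXYXxyYXxY$YxYxYY
  rot[7] = XYXxyYXxY$YxYxYYy
  rot[8] = YXxyYXxY$YxYxYYyX
  rot[9] = XxyYXxY$YxYxYYyXY
  rot[10] = xyYXxY$YxYxYYyXYX
  rot[11] = yYXxY$YxYxYYyXYXx
  rot[12] = YXxY$YxYxYYyXYXxy
  rot[13] = XxY$YxYxYYyXYXxyY
  rot[14] = xY$YxYxYYyXYXxyYX
  rot[15] = Y$YxYxYYyXYXxyYXx
  rot[16] = $YxYxYYyXYXxyYXxY
Sorted (with $ < everything):
  sorted[0] = $YxYxYYyXYXxyYXxY
  sorted[1] = XYXxyYXxY$YxYxYYy
  sorted[2] = XxY$YxYxYYyXYXxyY
  sorted[3] = XxyYXxY$YxYxYYyXY
  sorted[4] = Y$YxYxYYyXYXxyYXx
  sorted[5] = YXxY$YxYxYYyXYXxy
  sorted[6] = YXxyYXxY$YxYxYYyX
  sorted[7] = YYyXYXxyYXxY$YxYx
  sorted[8] = YxYYyXYXxyYXxY$Yx
  sorted[9] = YxYxYYyXYXxyYXxY$
  sorted[10] = YyXYXxyYXxY$YxYxY
  sorted[11] = xY$YxYxYYyXYXxyYX
  sorted[12] = xYYyXYXxyYXxY$YxY
  sorted[13] = xYxYYyXYXxyYXxY$Y
  sorted[14] = xyYXxY$YxYxYYyXYX
  sorted[15] = yXYXxyYXxY$YxYxYY
  sorted[16] = yYXxY$YxYxYYyXYXx
sorted[11] = xY$YxYxYYyXYXxyYX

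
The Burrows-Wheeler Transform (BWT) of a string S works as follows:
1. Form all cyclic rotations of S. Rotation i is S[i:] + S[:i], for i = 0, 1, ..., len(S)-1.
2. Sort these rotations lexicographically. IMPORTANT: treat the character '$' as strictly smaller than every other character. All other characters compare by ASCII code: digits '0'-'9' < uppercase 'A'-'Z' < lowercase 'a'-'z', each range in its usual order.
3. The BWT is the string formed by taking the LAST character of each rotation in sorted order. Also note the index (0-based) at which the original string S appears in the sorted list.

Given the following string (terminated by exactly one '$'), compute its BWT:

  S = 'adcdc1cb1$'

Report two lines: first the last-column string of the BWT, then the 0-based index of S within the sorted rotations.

All 10 rotations (rotation i = S[i:]+S[:i]):
  rot[0] = adcdc1cb1$
  rot[1] = dcdc1cb1$a
  rot[2] = cdc1cb1$ad
  rot[3] = dc1cb1$adc
  rot[4] = c1cb1$adcd
  rot[5] = 1cb1$adcdc
  rot[6] = cb1$adcdc1
  rot[7] = b1$adcdc1c
  rot[8] = 1$adcdc1cb
  rot[9] = $adcdc1cb1
Sorted (with $ < everything):
  sorted[0] = $adcdc1cb1  (last char: '1')
  sorted[1] = 1$adcdc1cb  (last char: 'b')
  sorted[2] = 1cb1$adcdc  (last char: 'c')
  sorted[3] = adcdc1cb1$  (last char: '$')
  sorted[4] = b1$adcdc1c  (last char: 'c')
  sorted[5] = c1cb1$adcd  (last char: 'd')
  sorted[6] = cb1$adcdc1  (last char: '1')
  sorted[7] = cdc1cb1$ad  (last char: 'd')
  sorted[8] = dc1cb1$adc  (last char: 'c')
  sorted[9] = dcdc1cb1$a  (last char: 'a')
Last column: 1bc$cd1dca
Original string S is at sorted index 3

Answer: 1bc$cd1dca
3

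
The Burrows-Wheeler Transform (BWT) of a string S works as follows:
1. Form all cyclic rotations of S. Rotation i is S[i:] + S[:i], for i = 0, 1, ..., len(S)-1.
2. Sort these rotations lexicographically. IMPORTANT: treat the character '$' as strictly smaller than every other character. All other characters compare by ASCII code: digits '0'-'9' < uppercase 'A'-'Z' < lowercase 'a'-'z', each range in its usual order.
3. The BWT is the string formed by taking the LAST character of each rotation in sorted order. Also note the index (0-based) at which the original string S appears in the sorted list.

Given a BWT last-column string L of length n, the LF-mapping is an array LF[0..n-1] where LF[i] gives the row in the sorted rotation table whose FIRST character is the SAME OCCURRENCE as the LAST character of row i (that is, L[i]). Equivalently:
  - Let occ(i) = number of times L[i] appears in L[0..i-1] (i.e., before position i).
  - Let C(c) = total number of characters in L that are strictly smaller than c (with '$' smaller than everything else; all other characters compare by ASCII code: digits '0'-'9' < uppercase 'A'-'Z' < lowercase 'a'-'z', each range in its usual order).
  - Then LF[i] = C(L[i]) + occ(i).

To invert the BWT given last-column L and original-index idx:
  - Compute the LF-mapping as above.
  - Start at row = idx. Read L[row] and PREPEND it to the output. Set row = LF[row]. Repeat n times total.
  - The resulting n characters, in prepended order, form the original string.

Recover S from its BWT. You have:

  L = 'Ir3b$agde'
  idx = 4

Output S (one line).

LF mapping: 2 8 1 4 0 3 7 5 6
Walk LF starting at row 4, prepending L[row]:
  step 1: row=4, L[4]='$', prepend. Next row=LF[4]=0
  step 2: row=0, L[0]='I', prepend. Next row=LF[0]=2
  step 3: row=2, L[2]='3', prepend. Next row=LF[2]=1
  step 4: row=1, L[1]='r', prepend. Next row=LF[1]=8
  step 5: row=8, L[8]='e', prepend. Next row=LF[8]=6
  step 6: row=6, L[6]='g', prepend. Next row=LF[6]=7
  step 7: row=7, L[7]='d', prepend. Next row=LF[7]=5
  step 8: row=5, L[5]='a', prepend. Next row=LF[5]=3
  step 9: row=3, L[3]='b', prepend. Next row=LF[3]=4
Reversed output: badger3I$

Answer: badger3I$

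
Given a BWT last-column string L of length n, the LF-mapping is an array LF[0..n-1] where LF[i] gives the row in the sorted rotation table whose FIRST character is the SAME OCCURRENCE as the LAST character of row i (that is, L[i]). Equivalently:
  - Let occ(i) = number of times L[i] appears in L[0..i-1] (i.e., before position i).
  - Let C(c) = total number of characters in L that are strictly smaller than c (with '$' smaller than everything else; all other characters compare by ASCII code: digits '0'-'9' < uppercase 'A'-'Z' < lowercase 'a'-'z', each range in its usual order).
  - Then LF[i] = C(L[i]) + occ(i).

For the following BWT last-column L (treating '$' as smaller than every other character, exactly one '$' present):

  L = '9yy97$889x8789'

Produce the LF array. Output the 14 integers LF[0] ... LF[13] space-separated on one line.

Char counts: '$':1, '7':2, '8':4, '9':4, 'x':1, 'y':2
C (first-col start): C('$')=0, C('7')=1, C('8')=3, C('9')=7, C('x')=11, C('y')=12
L[0]='9': occ=0, LF[0]=C('9')+0=7+0=7
L[1]='y': occ=0, LF[1]=C('y')+0=12+0=12
L[2]='y': occ=1, LF[2]=C('y')+1=12+1=13
L[3]='9': occ=1, LF[3]=C('9')+1=7+1=8
L[4]='7': occ=0, LF[4]=C('7')+0=1+0=1
L[5]='$': occ=0, LF[5]=C('$')+0=0+0=0
L[6]='8': occ=0, LF[6]=C('8')+0=3+0=3
L[7]='8': occ=1, LF[7]=C('8')+1=3+1=4
L[8]='9': occ=2, LF[8]=C('9')+2=7+2=9
L[9]='x': occ=0, LF[9]=C('x')+0=11+0=11
L[10]='8': occ=2, LF[10]=C('8')+2=3+2=5
L[11]='7': occ=1, LF[11]=C('7')+1=1+1=2
L[12]='8': occ=3, LF[12]=C('8')+3=3+3=6
L[13]='9': occ=3, LF[13]=C('9')+3=7+3=10

Answer: 7 12 13 8 1 0 3 4 9 11 5 2 6 10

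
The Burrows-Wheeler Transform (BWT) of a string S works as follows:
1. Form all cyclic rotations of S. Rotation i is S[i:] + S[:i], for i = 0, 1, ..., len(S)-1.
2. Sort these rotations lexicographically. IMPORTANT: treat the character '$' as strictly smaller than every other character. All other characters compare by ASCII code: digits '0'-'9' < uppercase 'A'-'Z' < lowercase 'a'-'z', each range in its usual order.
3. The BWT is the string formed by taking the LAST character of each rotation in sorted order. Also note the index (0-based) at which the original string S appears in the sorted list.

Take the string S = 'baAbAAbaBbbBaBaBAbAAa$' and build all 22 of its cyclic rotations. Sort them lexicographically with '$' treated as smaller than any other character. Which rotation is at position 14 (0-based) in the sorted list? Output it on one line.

All 22 rotations (rotation i = S[i:]+S[:i]):
  rot[0] = baAbAAbaBbbBaBaBAbAAa$
  rot[1] = aAbAAbaBbbBaBaBAbAAa$b
  rot[2] = AbAAbaBbbBaBaBAbAAa$ba
  rot[3] = bAAbaBbbBaBaBAbAAa$baA
  rot[4] = AAbaBbbBaBaBAbAAa$baAb
  rot[5] = AbaBbbBaBaBAbAAa$baAbA
  rot[6] = baBbbBaBaBAbAAa$baAbAA
  rot[7] = aBbbBaBaBAbAAa$baAbAAb
  rot[8] = BbbBaBaBAbAAa$baAbAAba
  rot[9] = bbBaBaBAbAAa$baAbAAbaB
  rot[10] = bBaBaBAbAAa$baAbAAbaBb
  rot[11] = BaBaBAbAAa$baAbAAbaBbb
  rot[12] = aBaBAbAAa$baAbAAbaBbbB
  rot[13] = BaBAbAAa$baAbAAbaBbbBa
  rot[14] = aBAbAAa$baAbAAbaBbbBaB
  rot[15] = BAbAAa$baAbAAbaBbbBaBa
  rot[16] = AbAAa$baAbAAbaBbbBaBaB
  rot[17] = bAAa$baAbAAbaBbbBaBaBA
  rot[18] = AAa$baAbAAbaBbbBaBaBAb
  rot[19] = Aa$baAbAAbaBbbBaBaBAbA
  rot[20] = a$baAbAAbaBbbBaBaBAbAA
  rot[21] = $baAbAAbaBbbBaBaBAbAAa
Sorted (with $ < everything):
  sorted[0] = $baAbAAbaBbbBaBaBAbAAa
  sorted[1] = AAa$baAbAAbaBbbBaBaBAb
  sorted[2] = AAbaBbbBaBaBAbAAa$baAb
  sorted[3] = Aa$baAbAAbaBbbBaBaBAbA
  sorted[4] = AbAAa$baAbAAbaBbbBaBaB
  sorted[5] = AbAAbaBbbBaBaBAbAAa$ba
  sorted[6] = AbaBbbBaBaBAbAAa$baAbA
  sorted[7] = BAbAAa$baAbAAbaBbbBaBa
  sorted[8] = BaBAbAAa$baAbAAbaBbbBa
  sorted[9] = BaBaBAbAAa$baAbAAbaBbb
  sorted[10] = BbbBaBaBAbAAa$baAbAAba
  sorted[11] = a$baAbAAbaBbbBaBaBAbAA
  sorted[12] = aAbAAbaBbbBaBaBAbAAa$b
  sorted[13] = aBAbAAa$baAbAAbaBbbBaB
  sorted[14] = aBaBAbAAa$baAbAAbaBbbB
  sorted[15] = aBbbBaBaBAbAAa$baAbAAb
  sorted[16] = bAAa$baAbAAbaBbbBaBaBA
  sorted[17] = bAAbaBbbBaBaBAbAAa$baA
  sorted[18] = bBaBaBAbAAa$baAbAAbaBb
  sorted[19] = baAbAAbaBbbBaBaBAbAAa$
  sorted[20] = baBbbBaBaBAbAAa$baAbAA
  sorted[21] = bbBaBaBAbAAa$baAbAAbaB
sorted[14] = aBaBAbAAa$baAbAAbaBbbB

Answer: aBaBAbAAa$baAbAAbaBbbB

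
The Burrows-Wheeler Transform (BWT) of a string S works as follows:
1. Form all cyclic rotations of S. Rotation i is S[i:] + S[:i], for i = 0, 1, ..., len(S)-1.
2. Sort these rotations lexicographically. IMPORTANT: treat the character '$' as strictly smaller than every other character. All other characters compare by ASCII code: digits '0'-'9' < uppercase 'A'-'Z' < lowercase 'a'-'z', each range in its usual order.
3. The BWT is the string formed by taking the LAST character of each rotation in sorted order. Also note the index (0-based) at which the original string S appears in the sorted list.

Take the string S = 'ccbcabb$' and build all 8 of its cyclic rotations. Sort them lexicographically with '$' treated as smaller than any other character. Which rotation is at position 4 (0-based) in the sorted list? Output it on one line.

Answer: bcabb$cc

Derivation:
All 8 rotations (rotation i = S[i:]+S[:i]):
  rot[0] = ccbcabb$
  rot[1] = cbcabb$c
  rot[2] = bcabb$cc
  rot[3] = cabb$ccb
  rot[4] = abb$ccbc
  rot[5] = bb$ccbca
  rot[6] = b$ccbcab
  rot[7] = $ccbcabb
Sorted (with $ < everything):
  sorted[0] = $ccbcabb
  sorted[1] = abb$ccbc
  sorted[2] = b$ccbcab
  sorted[3] = bb$ccbca
  sorted[4] = bcabb$cc
  sorted[5] = cabb$ccb
  sorted[6] = cbcabb$c
  sorted[7] = ccbcabb$
sorted[4] = bcabb$cc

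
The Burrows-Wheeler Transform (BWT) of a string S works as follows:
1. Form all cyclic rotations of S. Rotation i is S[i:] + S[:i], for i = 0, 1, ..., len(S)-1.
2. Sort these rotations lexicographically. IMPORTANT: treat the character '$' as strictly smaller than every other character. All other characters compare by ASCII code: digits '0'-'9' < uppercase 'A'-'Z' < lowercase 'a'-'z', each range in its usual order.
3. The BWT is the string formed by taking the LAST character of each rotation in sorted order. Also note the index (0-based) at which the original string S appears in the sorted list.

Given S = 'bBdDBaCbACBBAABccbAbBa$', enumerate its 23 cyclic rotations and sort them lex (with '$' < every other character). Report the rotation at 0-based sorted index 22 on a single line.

Answer: dDBaCbACBBAABccbAbBa$bB

Derivation:
All 23 rotations (rotation i = S[i:]+S[:i]):
  rot[0] = bBdDBaCbACBBAABccbAbBa$
  rot[1] = BdDBaCbACBBAABccbAbBa$b
  rot[2] = dDBaCbACBBAABccbAbBa$bB
  rot[3] = DBaCbACBBAABccbAbBa$bBd
  rot[4] = BaCbACBBAABccbAbBa$bBdD
  rot[5] = aCbACBBAABccbAbBa$bBdDB
  rot[6] = CbACBBAABccbAbBa$bBdDBa
  rot[7] = bACBBAABccbAbBa$bBdDBaC
  rot[8] = ACBBAABccbAbBa$bBdDBaCb
  rot[9] = CBBAABccbAbBa$bBdDBaCbA
  rot[10] = BBAABccbAbBa$bBdDBaCbAC
  rot[11] = BAABccbAbBa$bBdDBaCbACB
  rot[12] = AABccbAbBa$bBdDBaCbACBB
  rot[13] = ABccbAbBa$bBdDBaCbACBBA
  rot[14] = BccbAbBa$bBdDBaCbACBBAA
  rot[15] = ccbAbBa$bBdDBaCbACBBAAB
  rot[16] = cbAbBa$bBdDBaCbACBBAABc
  rot[17] = bAbBa$bBdDBaCbACBBAABcc
  rot[18] = AbBa$bBdDBaCbACBBAABccb
  rot[19] = bBa$bBdDBaCbACBBAABccbA
  rot[20] = Ba$bBdDBaCbACBBAABccbAb
  rot[21] = a$bBdDBaCbACBBAABccbAbB
  rot[22] = $bBdDBaCbACBBAABccbAbBa
Sorted (with $ < everything):
  sorted[0] = $bBdDBaCbACBBAABccbAbBa
  sorted[1] = AABccbAbBa$bBdDBaCbACBB
  sorted[2] = ABccbAbBa$bBdDBaCbACBBA
  sorted[3] = ACBBAABccbAbBa$bBdDBaCb
  sorted[4] = AbBa$bBdDBaCbACBBAABccb
  sorted[5] = BAABccbAbBa$bBdDBaCbACB
  sorted[6] = BBAABccbAbBa$bBdDBaCbAC
  sorted[7] = Ba$bBdDBaCbACBBAABccbAb
  sorted[8] = BaCbACBBAABccbAbBa$bBdD
  sorted[9] = BccbAbBa$bBdDBaCbACBBAA
  sorted[10] = BdDBaCbACBBAABccbAbBa$b
  sorted[11] = CBBAABccbAbBa$bBdDBaCbA
  sorted[12] = CbACBBAABccbAbBa$bBdDBa
  sorted[13] = DBaCbACBBAABccbAbBa$bBd
  sorted[14] = a$bBdDBaCbACBBAABccbAbB
  sorted[15] = aCbACBBAABccbAbBa$bBdDB
  sorted[16] = bACBBAABccbAbBa$bBdDBaC
  sorted[17] = bAbBa$bBdDBaCbACBBAABcc
  sorted[18] = bBa$bBdDBaCbACBBAABccbA
  sorted[19] = bBdDBaCbACBBAABccbAbBa$
  sorted[20] = cbAbBa$bBdDBaCbACBBAABc
  sorted[21] = ccbAbBa$bBdDBaCbACBBAAB
  sorted[22] = dDBaCbACBBAABccbAbBa$bB
sorted[22] = dDBaCbACBBAABccbAbBa$bB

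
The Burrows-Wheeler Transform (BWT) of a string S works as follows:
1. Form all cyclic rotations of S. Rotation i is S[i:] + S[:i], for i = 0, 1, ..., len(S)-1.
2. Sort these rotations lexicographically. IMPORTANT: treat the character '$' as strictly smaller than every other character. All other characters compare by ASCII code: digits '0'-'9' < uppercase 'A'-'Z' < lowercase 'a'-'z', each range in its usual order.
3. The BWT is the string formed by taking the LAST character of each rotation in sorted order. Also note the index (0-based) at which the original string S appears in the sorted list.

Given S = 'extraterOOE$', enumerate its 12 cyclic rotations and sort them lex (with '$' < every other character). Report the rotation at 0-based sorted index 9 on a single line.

Answer: terOOE$extra

Derivation:
All 12 rotations (rotation i = S[i:]+S[:i]):
  rot[0] = extraterOOE$
  rot[1] = xtraterOOE$e
  rot[2] = traterOOE$ex
  rot[3] = raterOOE$ext
  rot[4] = aterOOE$extr
  rot[5] = terOOE$extra
  rot[6] = erOOE$extrat
  rot[7] = rOOE$extrate
  rot[8] = OOE$extrater
  rot[9] = OE$extraterO
  rot[10] = E$extraterOO
  rot[11] = $extraterOOE
Sorted (with $ < everything):
  sorted[0] = $extraterOOE
  sorted[1] = E$extraterOO
  sorted[2] = OE$extraterO
  sorted[3] = OOE$extrater
  sorted[4] = aterOOE$extr
  sorted[5] = erOOE$extrat
  sorted[6] = extraterOOE$
  sorted[7] = rOOE$extrate
  sorted[8] = raterOOE$ext
  sorted[9] = terOOE$extra
  sorted[10] = traterOOE$ex
  sorted[11] = xtraterOOE$e
sorted[9] = terOOE$extra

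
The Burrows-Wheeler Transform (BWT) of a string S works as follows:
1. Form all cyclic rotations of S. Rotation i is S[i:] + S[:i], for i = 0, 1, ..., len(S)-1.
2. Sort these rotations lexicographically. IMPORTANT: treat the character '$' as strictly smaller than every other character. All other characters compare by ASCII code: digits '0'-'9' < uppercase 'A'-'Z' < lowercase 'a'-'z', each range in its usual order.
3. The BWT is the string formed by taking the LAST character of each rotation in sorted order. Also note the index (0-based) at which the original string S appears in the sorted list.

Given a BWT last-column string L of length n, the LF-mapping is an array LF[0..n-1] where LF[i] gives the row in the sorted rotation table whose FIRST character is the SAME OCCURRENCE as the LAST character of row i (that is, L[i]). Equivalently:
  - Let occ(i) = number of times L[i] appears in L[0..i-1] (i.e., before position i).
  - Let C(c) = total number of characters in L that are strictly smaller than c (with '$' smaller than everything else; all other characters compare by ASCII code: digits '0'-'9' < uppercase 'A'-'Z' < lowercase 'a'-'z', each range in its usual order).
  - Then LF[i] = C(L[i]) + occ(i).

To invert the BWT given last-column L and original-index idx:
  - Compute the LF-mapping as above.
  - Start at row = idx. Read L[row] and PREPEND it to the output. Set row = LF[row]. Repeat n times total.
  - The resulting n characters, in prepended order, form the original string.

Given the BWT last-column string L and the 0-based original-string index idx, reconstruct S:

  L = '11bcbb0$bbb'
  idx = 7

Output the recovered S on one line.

LF mapping: 2 3 4 10 5 6 1 0 7 8 9
Walk LF starting at row 7, prepending L[row]:
  step 1: row=7, L[7]='$', prepend. Next row=LF[7]=0
  step 2: row=0, L[0]='1', prepend. Next row=LF[0]=2
  step 3: row=2, L[2]='b', prepend. Next row=LF[2]=4
  step 4: row=4, L[4]='b', prepend. Next row=LF[4]=5
  step 5: row=5, L[5]='b', prepend. Next row=LF[5]=6
  step 6: row=6, L[6]='0', prepend. Next row=LF[6]=1
  step 7: row=1, L[1]='1', prepend. Next row=LF[1]=3
  step 8: row=3, L[3]='c', prepend. Next row=LF[3]=10
  step 9: row=10, L[10]='b', prepend. Next row=LF[10]=9
  step 10: row=9, L[9]='b', prepend. Next row=LF[9]=8
  step 11: row=8, L[8]='b', prepend. Next row=LF[8]=7
Reversed output: bbbc10bbb1$

Answer: bbbc10bbb1$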